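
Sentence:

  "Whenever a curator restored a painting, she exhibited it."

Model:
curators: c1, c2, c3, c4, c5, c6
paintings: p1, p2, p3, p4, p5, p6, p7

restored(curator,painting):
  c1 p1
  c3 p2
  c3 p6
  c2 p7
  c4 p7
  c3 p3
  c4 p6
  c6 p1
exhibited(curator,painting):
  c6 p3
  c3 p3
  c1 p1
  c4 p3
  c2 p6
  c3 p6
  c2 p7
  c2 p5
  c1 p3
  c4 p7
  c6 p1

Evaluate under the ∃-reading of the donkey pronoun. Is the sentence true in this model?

True

"it" takes "a painting" as antecedent — a donkey pronoun bound across the clause boundary.
Weak reading: every curator c with some restored-painting has at least one restored-painting p such that exhibited(c,p).
Per curator: c1:✓  c2:✓  c3:✓  c4:✓  c6:✓
Every curator in the restrictor has a witness.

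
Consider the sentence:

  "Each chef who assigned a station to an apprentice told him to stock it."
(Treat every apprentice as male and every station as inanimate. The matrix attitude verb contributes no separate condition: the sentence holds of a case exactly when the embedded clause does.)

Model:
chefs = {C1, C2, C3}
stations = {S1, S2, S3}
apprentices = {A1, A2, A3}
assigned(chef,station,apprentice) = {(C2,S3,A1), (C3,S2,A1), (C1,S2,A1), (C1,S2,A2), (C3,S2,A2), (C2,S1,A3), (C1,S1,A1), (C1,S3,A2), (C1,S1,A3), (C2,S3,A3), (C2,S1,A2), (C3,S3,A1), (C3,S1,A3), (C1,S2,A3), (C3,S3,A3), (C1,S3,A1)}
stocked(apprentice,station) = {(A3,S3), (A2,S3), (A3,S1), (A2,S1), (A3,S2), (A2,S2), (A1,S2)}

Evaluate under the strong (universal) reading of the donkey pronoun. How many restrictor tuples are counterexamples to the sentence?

"him" takes "an apprentice" as antecedent and "it" takes "a station"; both are donkey pronouns co-varying with the restrictor.
Strong reading: for every (c,s,a) with assigned(c,s,a), stocked(a,s).
Restrictor triples: (C1,S1,A1)→stocked(A1,S1) ✗  (C1,S1,A3)→stocked(A3,S1) ✓  (C1,S2,A1)→stocked(A1,S2) ✓  (C1,S2,A2)→stocked(A2,S2) ✓  (C1,S2,A3)→stocked(A3,S2) ✓  (C1,S3,A1)→stocked(A1,S3) ✗  (C1,S3,A2)→stocked(A2,S3) ✓  (C2,S1,A2)→stocked(A2,S1) ✓  (C2,S1,A3)→stocked(A3,S1) ✓  (C2,S3,A1)→stocked(A1,S3) ✗  (C2,S3,A3)→stocked(A3,S3) ✓  (C3,S1,A3)→stocked(A3,S1) ✓  (C3,S2,A1)→stocked(A1,S2) ✓  (C3,S2,A2)→stocked(A2,S2) ✓  (C3,S3,A1)→stocked(A1,S3) ✗  (C3,S3,A3)→stocked(A3,S3) ✓
Counterexamples (restrictor triples failing the scope): 4.

4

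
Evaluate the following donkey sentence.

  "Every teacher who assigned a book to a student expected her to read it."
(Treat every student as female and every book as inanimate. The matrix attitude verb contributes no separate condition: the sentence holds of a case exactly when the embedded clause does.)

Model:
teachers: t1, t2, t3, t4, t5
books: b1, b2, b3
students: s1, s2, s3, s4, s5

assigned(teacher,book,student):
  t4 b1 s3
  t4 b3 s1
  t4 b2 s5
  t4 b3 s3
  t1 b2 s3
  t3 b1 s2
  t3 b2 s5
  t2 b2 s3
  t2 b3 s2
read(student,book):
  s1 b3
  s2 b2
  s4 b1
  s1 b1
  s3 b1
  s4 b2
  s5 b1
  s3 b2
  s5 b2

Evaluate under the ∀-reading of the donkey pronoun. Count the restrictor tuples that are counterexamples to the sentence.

3

"her" takes "a student" as antecedent and "it" takes "a book"; both are donkey pronouns co-varying with the restrictor.
Strong reading: for every (t,b,s) with assigned(t,b,s), read(s,b).
Restrictor triples: (t1,b2,s3)→read(s3,b2) ✓  (t2,b2,s3)→read(s3,b2) ✓  (t2,b3,s2)→read(s2,b3) ✗  (t3,b1,s2)→read(s2,b1) ✗  (t3,b2,s5)→read(s5,b2) ✓  (t4,b1,s3)→read(s3,b1) ✓  (t4,b2,s5)→read(s5,b2) ✓  (t4,b3,s1)→read(s1,b3) ✓  (t4,b3,s3)→read(s3,b3) ✗
Counterexamples (restrictor triples failing the scope): 3.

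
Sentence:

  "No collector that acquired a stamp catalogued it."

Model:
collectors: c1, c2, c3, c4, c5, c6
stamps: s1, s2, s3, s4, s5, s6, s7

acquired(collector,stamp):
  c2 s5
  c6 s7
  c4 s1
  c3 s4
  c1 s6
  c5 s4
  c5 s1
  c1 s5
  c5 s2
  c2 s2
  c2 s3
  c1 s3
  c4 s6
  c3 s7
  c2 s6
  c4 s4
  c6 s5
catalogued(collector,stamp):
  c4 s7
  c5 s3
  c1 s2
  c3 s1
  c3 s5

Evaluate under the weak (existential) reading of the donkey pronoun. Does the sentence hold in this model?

True

"it" takes "a stamp" as antecedent — a donkey pronoun bound across the clause boundary.
Truth condition: for no (c,s) with acquired(c,s) does catalogued(c,s) hold.
Restrictor pairs — does the scope hold? (c1,s3):fails  (c1,s5):fails  (c1,s6):fails  (c2,s2):fails  (c2,s3):fails  (c2,s5):fails  (c2,s6):fails  (c3,s4):fails  (c3,s7):fails  (c4,s1):fails  (c4,s4):fails  (c4,s6):fails  (c5,s1):fails  (c5,s2):fails  (c5,s4):fails  (c6,s5):fails  (c6,s7):fails
Scope holds for no restrictor pair, so the sentence is true.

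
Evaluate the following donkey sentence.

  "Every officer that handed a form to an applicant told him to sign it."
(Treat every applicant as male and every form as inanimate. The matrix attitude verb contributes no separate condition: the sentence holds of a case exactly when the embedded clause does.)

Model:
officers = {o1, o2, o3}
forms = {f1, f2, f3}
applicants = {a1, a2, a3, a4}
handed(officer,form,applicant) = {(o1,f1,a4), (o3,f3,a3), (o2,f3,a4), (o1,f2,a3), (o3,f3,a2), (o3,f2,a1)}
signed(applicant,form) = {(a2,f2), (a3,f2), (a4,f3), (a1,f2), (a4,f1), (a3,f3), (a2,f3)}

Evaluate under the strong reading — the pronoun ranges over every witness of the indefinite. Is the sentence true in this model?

"him" takes "an applicant" as antecedent and "it" takes "a form"; both are donkey pronouns co-varying with the restrictor.
Strong reading: for every (o,f,a) with handed(o,f,a), signed(a,f).
Restrictor triples: (o1,f1,a4)→signed(a4,f1) ✓  (o1,f2,a3)→signed(a3,f2) ✓  (o2,f3,a4)→signed(a4,f3) ✓  (o3,f2,a1)→signed(a1,f2) ✓  (o3,f3,a2)→signed(a2,f3) ✓  (o3,f3,a3)→signed(a3,f3) ✓
Every restrictor triple satisfies the scope.

True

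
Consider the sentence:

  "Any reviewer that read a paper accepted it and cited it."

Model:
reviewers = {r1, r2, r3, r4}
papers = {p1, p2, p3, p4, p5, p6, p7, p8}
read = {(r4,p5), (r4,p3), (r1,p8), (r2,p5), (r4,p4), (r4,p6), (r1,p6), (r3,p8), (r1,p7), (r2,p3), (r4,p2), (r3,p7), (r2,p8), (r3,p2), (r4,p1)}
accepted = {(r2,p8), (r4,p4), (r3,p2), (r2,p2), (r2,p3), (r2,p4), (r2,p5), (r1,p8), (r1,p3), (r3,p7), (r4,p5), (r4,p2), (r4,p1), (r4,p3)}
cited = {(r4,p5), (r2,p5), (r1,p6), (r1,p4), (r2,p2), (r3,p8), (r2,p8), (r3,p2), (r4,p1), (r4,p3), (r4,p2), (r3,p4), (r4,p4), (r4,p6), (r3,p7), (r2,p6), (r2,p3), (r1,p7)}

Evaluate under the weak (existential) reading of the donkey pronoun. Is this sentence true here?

"it" takes "a paper" as antecedent — a donkey pronoun bound across the clause boundary.
Weak reading: every reviewer r with some read-paper has at least one read-paper p such that accepted(r,p) ∧ cited(r,p).
Per reviewer: r1:✗  r2:✓  r3:✓  r4:✓
r1 has no witness among its read-papers.

False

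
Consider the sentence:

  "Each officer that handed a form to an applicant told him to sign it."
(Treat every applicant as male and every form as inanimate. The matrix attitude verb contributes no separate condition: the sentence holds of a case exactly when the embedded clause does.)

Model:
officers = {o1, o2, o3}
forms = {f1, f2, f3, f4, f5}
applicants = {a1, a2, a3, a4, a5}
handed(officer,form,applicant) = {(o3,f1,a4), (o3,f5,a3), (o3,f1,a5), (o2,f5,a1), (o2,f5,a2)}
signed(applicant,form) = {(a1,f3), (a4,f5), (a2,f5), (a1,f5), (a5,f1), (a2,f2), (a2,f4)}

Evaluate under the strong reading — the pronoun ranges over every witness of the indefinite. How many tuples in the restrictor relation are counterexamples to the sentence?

2

"him" takes "an applicant" as antecedent and "it" takes "a form"; both are donkey pronouns co-varying with the restrictor.
Strong reading: for every (o,f,a) with handed(o,f,a), signed(a,f).
Restrictor triples: (o2,f5,a1)→signed(a1,f5) ✓  (o2,f5,a2)→signed(a2,f5) ✓  (o3,f1,a4)→signed(a4,f1) ✗  (o3,f1,a5)→signed(a5,f1) ✓  (o3,f5,a3)→signed(a3,f5) ✗
Counterexamples (restrictor triples failing the scope): 2.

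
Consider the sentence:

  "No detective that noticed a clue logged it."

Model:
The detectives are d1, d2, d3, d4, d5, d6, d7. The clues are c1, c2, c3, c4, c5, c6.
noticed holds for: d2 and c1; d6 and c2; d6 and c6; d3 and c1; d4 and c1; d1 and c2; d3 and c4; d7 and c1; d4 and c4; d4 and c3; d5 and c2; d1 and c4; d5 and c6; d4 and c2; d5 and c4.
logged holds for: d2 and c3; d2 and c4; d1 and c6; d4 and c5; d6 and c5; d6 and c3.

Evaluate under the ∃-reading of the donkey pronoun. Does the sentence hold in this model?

True

"it" takes "a clue" as antecedent — a donkey pronoun bound across the clause boundary.
Truth condition: for no (d,c) with noticed(d,c) does logged(d,c) hold.
Restrictor pairs — does the scope hold? (d1,c2):fails  (d1,c4):fails  (d2,c1):fails  (d3,c1):fails  (d3,c4):fails  (d4,c1):fails  (d4,c2):fails  (d4,c3):fails  (d4,c4):fails  (d5,c2):fails  (d5,c4):fails  (d5,c6):fails  (d6,c2):fails  (d6,c6):fails  (d7,c1):fails
Scope holds for no restrictor pair, so the sentence is true.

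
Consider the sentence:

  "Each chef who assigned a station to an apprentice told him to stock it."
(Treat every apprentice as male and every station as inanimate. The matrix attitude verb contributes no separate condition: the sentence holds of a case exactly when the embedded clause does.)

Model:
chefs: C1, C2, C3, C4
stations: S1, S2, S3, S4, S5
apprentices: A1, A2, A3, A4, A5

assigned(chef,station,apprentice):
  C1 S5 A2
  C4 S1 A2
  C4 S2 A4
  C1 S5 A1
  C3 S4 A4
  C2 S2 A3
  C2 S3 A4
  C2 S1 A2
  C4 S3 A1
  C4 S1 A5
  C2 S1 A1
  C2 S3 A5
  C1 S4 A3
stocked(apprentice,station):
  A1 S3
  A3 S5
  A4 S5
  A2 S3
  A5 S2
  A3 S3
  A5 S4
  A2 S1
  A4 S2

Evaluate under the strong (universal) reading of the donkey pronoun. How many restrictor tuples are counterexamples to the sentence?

"him" takes "an apprentice" as antecedent and "it" takes "a station"; both are donkey pronouns co-varying with the restrictor.
Strong reading: for every (c,s,a) with assigned(c,s,a), stocked(a,s).
Restrictor triples: (C1,S4,A3)→stocked(A3,S4) ✗  (C1,S5,A1)→stocked(A1,S5) ✗  (C1,S5,A2)→stocked(A2,S5) ✗  (C2,S1,A1)→stocked(A1,S1) ✗  (C2,S1,A2)→stocked(A2,S1) ✓  (C2,S2,A3)→stocked(A3,S2) ✗  (C2,S3,A4)→stocked(A4,S3) ✗  (C2,S3,A5)→stocked(A5,S3) ✗  (C3,S4,A4)→stocked(A4,S4) ✗  (C4,S1,A2)→stocked(A2,S1) ✓  (C4,S1,A5)→stocked(A5,S1) ✗  (C4,S2,A4)→stocked(A4,S2) ✓  (C4,S3,A1)→stocked(A1,S3) ✓
Counterexamples (restrictor triples failing the scope): 9.

9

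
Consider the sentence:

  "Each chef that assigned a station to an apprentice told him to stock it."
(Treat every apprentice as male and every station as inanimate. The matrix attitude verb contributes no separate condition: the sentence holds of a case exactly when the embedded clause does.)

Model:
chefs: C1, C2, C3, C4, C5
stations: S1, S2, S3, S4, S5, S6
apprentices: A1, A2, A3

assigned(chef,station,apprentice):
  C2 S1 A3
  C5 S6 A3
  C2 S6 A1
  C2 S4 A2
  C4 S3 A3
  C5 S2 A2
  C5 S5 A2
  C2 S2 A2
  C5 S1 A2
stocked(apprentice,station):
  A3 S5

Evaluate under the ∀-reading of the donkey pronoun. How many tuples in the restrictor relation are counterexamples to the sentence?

"him" takes "an apprentice" as antecedent and "it" takes "a station"; both are donkey pronouns co-varying with the restrictor.
Strong reading: for every (c,s,a) with assigned(c,s,a), stocked(a,s).
Restrictor triples: (C2,S1,A3)→stocked(A3,S1) ✗  (C2,S2,A2)→stocked(A2,S2) ✗  (C2,S4,A2)→stocked(A2,S4) ✗  (C2,S6,A1)→stocked(A1,S6) ✗  (C4,S3,A3)→stocked(A3,S3) ✗  (C5,S1,A2)→stocked(A2,S1) ✗  (C5,S2,A2)→stocked(A2,S2) ✗  (C5,S5,A2)→stocked(A2,S5) ✗  (C5,S6,A3)→stocked(A3,S6) ✗
Counterexamples (restrictor triples failing the scope): 9.

9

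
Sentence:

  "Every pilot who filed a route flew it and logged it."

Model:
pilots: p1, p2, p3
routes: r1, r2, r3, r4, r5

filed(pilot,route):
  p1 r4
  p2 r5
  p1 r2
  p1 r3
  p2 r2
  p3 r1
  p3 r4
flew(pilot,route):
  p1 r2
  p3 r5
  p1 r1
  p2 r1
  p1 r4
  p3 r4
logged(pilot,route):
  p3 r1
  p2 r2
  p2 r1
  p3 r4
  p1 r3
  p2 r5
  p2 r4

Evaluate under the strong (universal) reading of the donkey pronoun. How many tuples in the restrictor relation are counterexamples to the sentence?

"it" takes "a route" as antecedent — a donkey pronoun bound across the clause boundary.
Strong reading: for every (p,r) with filed(p,r), flew(p,r) ∧ logged(p,r).
Restrictor pairs: (p1,r2) ✗  (p1,r3) ✗  (p1,r4) ✗  (p2,r2) ✗  (p2,r5) ✗  (p3,r1) ✗  (p3,r4) ✓
Counterexamples (restrictor pairs failing the scope): 6.

6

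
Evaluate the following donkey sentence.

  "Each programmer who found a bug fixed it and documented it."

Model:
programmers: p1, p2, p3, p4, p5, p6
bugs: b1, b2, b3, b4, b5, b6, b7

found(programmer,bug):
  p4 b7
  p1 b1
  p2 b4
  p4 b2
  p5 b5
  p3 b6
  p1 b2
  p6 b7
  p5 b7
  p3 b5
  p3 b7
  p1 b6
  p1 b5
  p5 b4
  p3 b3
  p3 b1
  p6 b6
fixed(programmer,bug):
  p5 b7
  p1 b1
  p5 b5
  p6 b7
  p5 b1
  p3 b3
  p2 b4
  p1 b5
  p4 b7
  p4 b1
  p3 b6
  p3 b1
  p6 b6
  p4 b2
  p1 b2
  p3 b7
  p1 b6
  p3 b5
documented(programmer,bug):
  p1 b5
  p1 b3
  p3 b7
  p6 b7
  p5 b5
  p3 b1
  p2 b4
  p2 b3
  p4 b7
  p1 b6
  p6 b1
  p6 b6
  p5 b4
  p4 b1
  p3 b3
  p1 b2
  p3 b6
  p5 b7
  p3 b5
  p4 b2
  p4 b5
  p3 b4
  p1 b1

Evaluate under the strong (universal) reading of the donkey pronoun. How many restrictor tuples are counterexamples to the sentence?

"it" takes "a bug" as antecedent — a donkey pronoun bound across the clause boundary.
Strong reading: for every (p,b) with found(p,b), fixed(p,b) ∧ documented(p,b).
Restrictor pairs: (p1,b1) ✓  (p1,b2) ✓  (p1,b5) ✓  (p1,b6) ✓  (p2,b4) ✓  (p3,b1) ✓  (p3,b3) ✓  (p3,b5) ✓  (p3,b6) ✓  (p3,b7) ✓  (p4,b2) ✓  (p4,b7) ✓  (p5,b4) ✗  (p5,b5) ✓  (p5,b7) ✓  (p6,b6) ✓  (p6,b7) ✓
Counterexamples (restrictor pairs failing the scope): 1.

1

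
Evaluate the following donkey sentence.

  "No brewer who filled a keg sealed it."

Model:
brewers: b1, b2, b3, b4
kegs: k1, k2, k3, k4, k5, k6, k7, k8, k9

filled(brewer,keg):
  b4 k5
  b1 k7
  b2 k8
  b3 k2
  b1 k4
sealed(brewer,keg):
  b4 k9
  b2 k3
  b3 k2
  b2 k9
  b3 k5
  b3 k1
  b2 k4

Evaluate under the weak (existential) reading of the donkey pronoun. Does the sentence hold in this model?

"it" takes "a keg" as antecedent — a donkey pronoun bound across the clause boundary.
Truth condition: for no (b,k) with filled(b,k) does sealed(b,k) hold.
Restrictor pairs — does the scope hold? (b1,k4):fails  (b1,k7):fails  (b2,k8):fails  (b3,k2):holds  (b4,k5):fails
Scope holds for 1 pair(s), so the sentence is false.

False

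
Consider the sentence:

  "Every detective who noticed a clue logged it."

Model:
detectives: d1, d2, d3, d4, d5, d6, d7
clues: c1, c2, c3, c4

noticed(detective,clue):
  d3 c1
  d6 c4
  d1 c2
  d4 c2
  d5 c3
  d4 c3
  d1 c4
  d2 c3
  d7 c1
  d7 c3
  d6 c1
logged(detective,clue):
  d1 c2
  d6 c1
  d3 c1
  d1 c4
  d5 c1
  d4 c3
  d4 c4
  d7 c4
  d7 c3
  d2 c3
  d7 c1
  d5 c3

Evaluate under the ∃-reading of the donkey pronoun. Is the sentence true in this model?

True

"it" takes "a clue" as antecedent — a donkey pronoun bound across the clause boundary.
Weak reading: every detective d with some noticed-clue has at least one noticed-clue c such that logged(d,c).
Per detective: d1:✓  d2:✓  d3:✓  d4:✓  d5:✓  d6:✓  d7:✓
Every detective in the restrictor has a witness.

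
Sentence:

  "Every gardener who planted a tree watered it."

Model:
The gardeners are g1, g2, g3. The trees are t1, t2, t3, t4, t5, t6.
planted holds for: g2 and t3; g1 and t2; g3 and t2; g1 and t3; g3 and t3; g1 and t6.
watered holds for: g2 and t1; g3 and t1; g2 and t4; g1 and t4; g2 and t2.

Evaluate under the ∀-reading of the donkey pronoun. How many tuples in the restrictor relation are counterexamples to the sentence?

6

"it" takes "a tree" as antecedent — a donkey pronoun bound across the clause boundary.
Strong reading: for every (g,t) with planted(g,t), watered(g,t).
Restrictor pairs: (g1,t2) ✗  (g1,t3) ✗  (g1,t6) ✗  (g2,t3) ✗  (g3,t2) ✗  (g3,t3) ✗
Counterexamples (restrictor pairs failing the scope): 6.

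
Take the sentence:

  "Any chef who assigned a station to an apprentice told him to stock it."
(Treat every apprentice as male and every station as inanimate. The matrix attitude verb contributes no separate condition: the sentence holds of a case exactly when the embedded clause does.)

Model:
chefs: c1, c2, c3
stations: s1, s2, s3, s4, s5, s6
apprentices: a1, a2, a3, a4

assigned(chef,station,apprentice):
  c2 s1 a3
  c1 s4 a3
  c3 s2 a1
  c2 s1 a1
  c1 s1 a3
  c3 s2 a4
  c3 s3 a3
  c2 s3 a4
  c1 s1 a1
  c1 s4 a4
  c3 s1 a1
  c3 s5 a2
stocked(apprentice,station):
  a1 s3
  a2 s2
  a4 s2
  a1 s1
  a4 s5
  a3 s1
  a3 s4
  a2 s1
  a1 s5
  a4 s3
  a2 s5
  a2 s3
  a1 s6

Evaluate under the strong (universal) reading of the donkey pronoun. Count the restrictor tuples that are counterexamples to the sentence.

3

"him" takes "an apprentice" as antecedent and "it" takes "a station"; both are donkey pronouns co-varying with the restrictor.
Strong reading: for every (c,s,a) with assigned(c,s,a), stocked(a,s).
Restrictor triples: (c1,s1,a1)→stocked(a1,s1) ✓  (c1,s1,a3)→stocked(a3,s1) ✓  (c1,s4,a3)→stocked(a3,s4) ✓  (c1,s4,a4)→stocked(a4,s4) ✗  (c2,s1,a1)→stocked(a1,s1) ✓  (c2,s1,a3)→stocked(a3,s1) ✓  (c2,s3,a4)→stocked(a4,s3) ✓  (c3,s1,a1)→stocked(a1,s1) ✓  (c3,s2,a1)→stocked(a1,s2) ✗  (c3,s2,a4)→stocked(a4,s2) ✓  (c3,s3,a3)→stocked(a3,s3) ✗  (c3,s5,a2)→stocked(a2,s5) ✓
Counterexamples (restrictor triples failing the scope): 3.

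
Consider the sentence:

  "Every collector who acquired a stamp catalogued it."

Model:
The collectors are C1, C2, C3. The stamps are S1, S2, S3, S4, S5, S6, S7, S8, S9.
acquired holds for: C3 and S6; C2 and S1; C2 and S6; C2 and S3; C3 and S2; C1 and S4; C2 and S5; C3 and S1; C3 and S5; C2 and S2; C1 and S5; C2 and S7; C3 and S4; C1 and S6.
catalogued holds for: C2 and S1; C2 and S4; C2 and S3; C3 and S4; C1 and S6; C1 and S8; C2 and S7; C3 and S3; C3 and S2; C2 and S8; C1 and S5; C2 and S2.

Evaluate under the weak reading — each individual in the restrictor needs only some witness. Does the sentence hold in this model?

"it" takes "a stamp" as antecedent — a donkey pronoun bound across the clause boundary.
Weak reading: every collector c with some acquired-stamp has at least one acquired-stamp s such that catalogued(c,s).
Per collector: C1:✓  C2:✓  C3:✓
Every collector in the restrictor has a witness.

True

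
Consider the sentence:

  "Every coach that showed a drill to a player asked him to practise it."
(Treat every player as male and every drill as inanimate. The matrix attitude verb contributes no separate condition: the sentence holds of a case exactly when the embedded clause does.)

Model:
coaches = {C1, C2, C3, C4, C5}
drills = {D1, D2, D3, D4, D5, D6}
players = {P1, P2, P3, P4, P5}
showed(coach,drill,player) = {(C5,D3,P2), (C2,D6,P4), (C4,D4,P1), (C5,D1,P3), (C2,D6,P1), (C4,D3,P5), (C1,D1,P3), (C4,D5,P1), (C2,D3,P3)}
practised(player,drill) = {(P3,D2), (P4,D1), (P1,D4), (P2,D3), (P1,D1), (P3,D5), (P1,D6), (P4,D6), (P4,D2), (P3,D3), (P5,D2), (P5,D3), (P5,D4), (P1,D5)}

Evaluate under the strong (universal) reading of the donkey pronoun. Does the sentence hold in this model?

"him" takes "a player" as antecedent and "it" takes "a drill"; both are donkey pronouns co-varying with the restrictor.
Strong reading: for every (c,d,p) with showed(c,d,p), practised(p,d).
Restrictor triples: (C1,D1,P3)→practised(P3,D1) ✗  (C2,D3,P3)→practised(P3,D3) ✓  (C2,D6,P1)→practised(P1,D6) ✓  (C2,D6,P4)→practised(P4,D6) ✓  (C4,D3,P5)→practised(P5,D3) ✓  (C4,D4,P1)→practised(P1,D4) ✓  (C4,D5,P1)→practised(P1,D5) ✓  (C5,D1,P3)→practised(P3,D1) ✗  (C5,D3,P2)→practised(P2,D3) ✓
Counterexample: (C1,D1,P3) — practised(P3,D1) does not hold.

False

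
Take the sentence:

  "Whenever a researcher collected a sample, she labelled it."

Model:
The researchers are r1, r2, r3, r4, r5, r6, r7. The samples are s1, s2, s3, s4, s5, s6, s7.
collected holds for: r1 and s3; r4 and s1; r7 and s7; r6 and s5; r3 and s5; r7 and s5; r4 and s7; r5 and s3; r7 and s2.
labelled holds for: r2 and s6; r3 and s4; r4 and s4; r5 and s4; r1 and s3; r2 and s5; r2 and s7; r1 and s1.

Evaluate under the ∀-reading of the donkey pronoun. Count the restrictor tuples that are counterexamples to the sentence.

"it" takes "a sample" as antecedent — a donkey pronoun bound across the clause boundary.
Strong reading: for every (r,s) with collected(r,s), labelled(r,s).
Restrictor pairs: (r1,s3) ✓  (r3,s5) ✗  (r4,s1) ✗  (r4,s7) ✗  (r5,s3) ✗  (r6,s5) ✗  (r7,s2) ✗  (r7,s5) ✗  (r7,s7) ✗
Counterexamples (restrictor pairs failing the scope): 8.

8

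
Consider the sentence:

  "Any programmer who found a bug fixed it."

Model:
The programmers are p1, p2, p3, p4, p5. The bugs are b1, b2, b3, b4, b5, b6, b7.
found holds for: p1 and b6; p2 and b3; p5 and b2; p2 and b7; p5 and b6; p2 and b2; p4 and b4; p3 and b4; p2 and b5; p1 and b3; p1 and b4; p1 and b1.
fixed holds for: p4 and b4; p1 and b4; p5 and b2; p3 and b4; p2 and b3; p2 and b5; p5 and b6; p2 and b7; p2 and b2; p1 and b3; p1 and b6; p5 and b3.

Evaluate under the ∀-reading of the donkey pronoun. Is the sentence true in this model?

False

"it" takes "a bug" as antecedent — a donkey pronoun bound across the clause boundary.
Strong reading: for every (p,b) with found(p,b), fixed(p,b).
Restrictor pairs: (p1,b1) ✗  (p1,b3) ✓  (p1,b4) ✓  (p1,b6) ✓  (p2,b2) ✓  (p2,b3) ✓  (p2,b5) ✓  (p2,b7) ✓  (p3,b4) ✓  (p4,b4) ✓  (p5,b2) ✓  (p5,b6) ✓
Counterexample: (p1,b1) is in found but fails the scope.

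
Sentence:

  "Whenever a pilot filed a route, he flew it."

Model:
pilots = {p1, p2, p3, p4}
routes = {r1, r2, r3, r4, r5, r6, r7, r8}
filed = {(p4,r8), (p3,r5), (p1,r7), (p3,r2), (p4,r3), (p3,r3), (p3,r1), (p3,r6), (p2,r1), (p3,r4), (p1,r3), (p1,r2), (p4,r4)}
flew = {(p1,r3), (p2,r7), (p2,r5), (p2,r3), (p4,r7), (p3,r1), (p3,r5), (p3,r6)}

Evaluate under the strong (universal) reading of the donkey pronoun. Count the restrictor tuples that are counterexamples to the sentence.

"it" takes "a route" as antecedent — a donkey pronoun bound across the clause boundary.
Strong reading: for every (p,r) with filed(p,r), flew(p,r).
Restrictor pairs: (p1,r2) ✗  (p1,r3) ✓  (p1,r7) ✗  (p2,r1) ✗  (p3,r1) ✓  (p3,r2) ✗  (p3,r3) ✗  (p3,r4) ✗  (p3,r5) ✓  (p3,r6) ✓  (p4,r3) ✗  (p4,r4) ✗  (p4,r8) ✗
Counterexamples (restrictor pairs failing the scope): 9.

9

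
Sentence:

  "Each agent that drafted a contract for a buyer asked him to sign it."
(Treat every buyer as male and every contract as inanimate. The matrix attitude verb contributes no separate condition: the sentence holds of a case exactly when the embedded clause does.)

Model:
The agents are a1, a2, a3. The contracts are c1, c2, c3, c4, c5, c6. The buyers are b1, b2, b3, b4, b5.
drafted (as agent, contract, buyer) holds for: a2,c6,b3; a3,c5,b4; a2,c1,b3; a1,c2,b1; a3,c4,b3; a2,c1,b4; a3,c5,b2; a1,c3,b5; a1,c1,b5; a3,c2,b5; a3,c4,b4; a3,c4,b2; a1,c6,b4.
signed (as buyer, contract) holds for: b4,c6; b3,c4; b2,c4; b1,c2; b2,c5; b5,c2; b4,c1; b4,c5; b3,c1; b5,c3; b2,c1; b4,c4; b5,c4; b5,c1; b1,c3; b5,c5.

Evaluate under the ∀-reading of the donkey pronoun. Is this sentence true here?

"him" takes "a buyer" as antecedent and "it" takes "a contract"; both are donkey pronouns co-varying with the restrictor.
Strong reading: for every (a,c,b) with drafted(a,c,b), signed(b,c).
Restrictor triples: (a1,c1,b5)→signed(b5,c1) ✓  (a1,c2,b1)→signed(b1,c2) ✓  (a1,c3,b5)→signed(b5,c3) ✓  (a1,c6,b4)→signed(b4,c6) ✓  (a2,c1,b3)→signed(b3,c1) ✓  (a2,c1,b4)→signed(b4,c1) ✓  (a2,c6,b3)→signed(b3,c6) ✗  (a3,c2,b5)→signed(b5,c2) ✓  (a3,c4,b2)→signed(b2,c4) ✓  (a3,c4,b3)→signed(b3,c4) ✓  (a3,c4,b4)→signed(b4,c4) ✓  (a3,c5,b2)→signed(b2,c5) ✓  (a3,c5,b4)→signed(b4,c5) ✓
Counterexample: (a2,c6,b3) — signed(b3,c6) does not hold.

False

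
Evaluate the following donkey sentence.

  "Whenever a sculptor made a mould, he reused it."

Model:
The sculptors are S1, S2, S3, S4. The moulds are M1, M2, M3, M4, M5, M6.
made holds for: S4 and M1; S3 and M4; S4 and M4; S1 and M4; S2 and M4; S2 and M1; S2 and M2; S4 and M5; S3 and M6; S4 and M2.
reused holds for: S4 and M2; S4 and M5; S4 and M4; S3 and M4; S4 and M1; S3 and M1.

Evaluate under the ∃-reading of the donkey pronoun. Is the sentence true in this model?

"it" takes "a mould" as antecedent — a donkey pronoun bound across the clause boundary.
Weak reading: every sculptor s with some made-mould has at least one made-mould m such that reused(s,m).
Per sculptor: S1:✗  S2:✗  S3:✓  S4:✓
S1 has no witness among its made-moulds.

False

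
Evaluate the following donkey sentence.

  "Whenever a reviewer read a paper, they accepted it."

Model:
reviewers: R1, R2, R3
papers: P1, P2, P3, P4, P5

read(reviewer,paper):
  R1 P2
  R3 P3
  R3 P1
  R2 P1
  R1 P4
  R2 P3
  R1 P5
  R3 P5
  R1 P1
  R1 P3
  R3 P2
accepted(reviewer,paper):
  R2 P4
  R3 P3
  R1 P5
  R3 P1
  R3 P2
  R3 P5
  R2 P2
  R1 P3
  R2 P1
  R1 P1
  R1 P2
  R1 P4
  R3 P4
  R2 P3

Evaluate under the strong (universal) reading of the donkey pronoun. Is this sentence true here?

"it" takes "a paper" as antecedent — a donkey pronoun bound across the clause boundary.
Strong reading: for every (r,p) with read(r,p), accepted(r,p).
Restrictor pairs: (R1,P1) ✓  (R1,P2) ✓  (R1,P3) ✓  (R1,P4) ✓  (R1,P5) ✓  (R2,P1) ✓  (R2,P3) ✓  (R3,P1) ✓  (R3,P2) ✓  (R3,P3) ✓  (R3,P5) ✓
Every restrictor pair satisfies the scope.

True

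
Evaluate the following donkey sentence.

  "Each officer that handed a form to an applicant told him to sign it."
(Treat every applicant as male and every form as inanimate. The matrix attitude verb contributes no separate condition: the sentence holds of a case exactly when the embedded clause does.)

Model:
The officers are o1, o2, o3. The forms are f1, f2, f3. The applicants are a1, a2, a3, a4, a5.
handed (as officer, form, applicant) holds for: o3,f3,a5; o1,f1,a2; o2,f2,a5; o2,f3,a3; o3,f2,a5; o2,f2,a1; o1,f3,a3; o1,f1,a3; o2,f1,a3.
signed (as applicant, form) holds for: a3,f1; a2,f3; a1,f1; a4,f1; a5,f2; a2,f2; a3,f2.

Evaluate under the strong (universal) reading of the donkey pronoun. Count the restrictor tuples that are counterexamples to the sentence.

5

"him" takes "an applicant" as antecedent and "it" takes "a form"; both are donkey pronouns co-varying with the restrictor.
Strong reading: for every (o,f,a) with handed(o,f,a), signed(a,f).
Restrictor triples: (o1,f1,a2)→signed(a2,f1) ✗  (o1,f1,a3)→signed(a3,f1) ✓  (o1,f3,a3)→signed(a3,f3) ✗  (o2,f1,a3)→signed(a3,f1) ✓  (o2,f2,a1)→signed(a1,f2) ✗  (o2,f2,a5)→signed(a5,f2) ✓  (o2,f3,a3)→signed(a3,f3) ✗  (o3,f2,a5)→signed(a5,f2) ✓  (o3,f3,a5)→signed(a5,f3) ✗
Counterexamples (restrictor triples failing the scope): 5.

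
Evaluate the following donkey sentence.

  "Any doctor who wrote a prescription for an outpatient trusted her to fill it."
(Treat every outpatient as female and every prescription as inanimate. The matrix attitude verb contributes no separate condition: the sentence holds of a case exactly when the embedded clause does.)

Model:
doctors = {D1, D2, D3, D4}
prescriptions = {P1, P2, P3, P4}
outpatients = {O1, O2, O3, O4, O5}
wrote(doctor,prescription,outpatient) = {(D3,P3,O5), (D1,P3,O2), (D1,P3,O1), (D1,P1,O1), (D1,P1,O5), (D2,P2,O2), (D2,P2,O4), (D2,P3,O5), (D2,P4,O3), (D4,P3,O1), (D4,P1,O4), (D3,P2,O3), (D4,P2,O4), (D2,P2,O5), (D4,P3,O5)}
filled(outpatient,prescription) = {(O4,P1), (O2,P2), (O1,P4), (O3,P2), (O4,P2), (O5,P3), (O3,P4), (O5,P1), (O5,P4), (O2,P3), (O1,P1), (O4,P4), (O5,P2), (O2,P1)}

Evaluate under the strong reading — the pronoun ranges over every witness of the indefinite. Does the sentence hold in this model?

False

"her" takes "an outpatient" as antecedent and "it" takes "a prescription"; both are donkey pronouns co-varying with the restrictor.
Strong reading: for every (d,p,o) with wrote(d,p,o), filled(o,p).
Restrictor triples: (D1,P1,O1)→filled(O1,P1) ✓  (D1,P1,O5)→filled(O5,P1) ✓  (D1,P3,O1)→filled(O1,P3) ✗  (D1,P3,O2)→filled(O2,P3) ✓  (D2,P2,O2)→filled(O2,P2) ✓  (D2,P2,O4)→filled(O4,P2) ✓  (D2,P2,O5)→filled(O5,P2) ✓  (D2,P3,O5)→filled(O5,P3) ✓  (D2,P4,O3)→filled(O3,P4) ✓  (D3,P2,O3)→filled(O3,P2) ✓  (D3,P3,O5)→filled(O5,P3) ✓  (D4,P1,O4)→filled(O4,P1) ✓  (D4,P2,O4)→filled(O4,P2) ✓  (D4,P3,O1)→filled(O1,P3) ✗  (D4,P3,O5)→filled(O5,P3) ✓
Counterexample: (D1,P3,O1) — filled(O1,P3) does not hold.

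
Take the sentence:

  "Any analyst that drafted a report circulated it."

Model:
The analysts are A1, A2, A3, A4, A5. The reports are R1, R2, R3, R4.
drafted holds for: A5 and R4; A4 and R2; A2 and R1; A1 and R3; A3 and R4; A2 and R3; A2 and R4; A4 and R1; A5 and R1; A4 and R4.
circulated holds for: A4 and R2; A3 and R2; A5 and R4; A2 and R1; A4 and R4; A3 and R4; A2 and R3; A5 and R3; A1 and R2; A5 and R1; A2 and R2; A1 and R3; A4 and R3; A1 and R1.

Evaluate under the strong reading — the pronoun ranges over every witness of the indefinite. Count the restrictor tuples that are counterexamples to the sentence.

"it" takes "a report" as antecedent — a donkey pronoun bound across the clause boundary.
Strong reading: for every (a,r) with drafted(a,r), circulated(a,r).
Restrictor pairs: (A1,R3) ✓  (A2,R1) ✓  (A2,R3) ✓  (A2,R4) ✗  (A3,R4) ✓  (A4,R1) ✗  (A4,R2) ✓  (A4,R4) ✓  (A5,R1) ✓  (A5,R4) ✓
Counterexamples (restrictor pairs failing the scope): 2.

2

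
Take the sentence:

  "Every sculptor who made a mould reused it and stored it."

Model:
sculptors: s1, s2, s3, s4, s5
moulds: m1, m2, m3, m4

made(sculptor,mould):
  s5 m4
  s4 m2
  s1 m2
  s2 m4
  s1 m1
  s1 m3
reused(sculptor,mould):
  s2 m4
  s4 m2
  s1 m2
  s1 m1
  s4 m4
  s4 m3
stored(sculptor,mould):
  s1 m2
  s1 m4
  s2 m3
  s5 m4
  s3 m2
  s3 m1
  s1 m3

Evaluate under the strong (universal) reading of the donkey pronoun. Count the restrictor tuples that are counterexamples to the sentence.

5

"it" takes "a mould" as antecedent — a donkey pronoun bound across the clause boundary.
Strong reading: for every (s,m) with made(s,m), reused(s,m) ∧ stored(s,m).
Restrictor pairs: (s1,m1) ✗  (s1,m2) ✓  (s1,m3) ✗  (s2,m4) ✗  (s4,m2) ✗  (s5,m4) ✗
Counterexamples (restrictor pairs failing the scope): 5.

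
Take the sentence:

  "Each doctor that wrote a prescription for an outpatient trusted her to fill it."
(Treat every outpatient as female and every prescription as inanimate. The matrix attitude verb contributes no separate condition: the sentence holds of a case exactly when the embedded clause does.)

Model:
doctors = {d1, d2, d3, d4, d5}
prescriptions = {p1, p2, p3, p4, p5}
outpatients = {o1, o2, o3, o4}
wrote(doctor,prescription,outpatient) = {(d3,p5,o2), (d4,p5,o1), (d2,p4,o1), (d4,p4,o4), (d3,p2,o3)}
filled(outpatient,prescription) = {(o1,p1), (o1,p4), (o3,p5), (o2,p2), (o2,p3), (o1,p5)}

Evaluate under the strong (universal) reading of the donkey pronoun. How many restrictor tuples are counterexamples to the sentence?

"her" takes "an outpatient" as antecedent and "it" takes "a prescription"; both are donkey pronouns co-varying with the restrictor.
Strong reading: for every (d,p,o) with wrote(d,p,o), filled(o,p).
Restrictor triples: (d2,p4,o1)→filled(o1,p4) ✓  (d3,p2,o3)→filled(o3,p2) ✗  (d3,p5,o2)→filled(o2,p5) ✗  (d4,p4,o4)→filled(o4,p4) ✗  (d4,p5,o1)→filled(o1,p5) ✓
Counterexamples (restrictor triples failing the scope): 3.

3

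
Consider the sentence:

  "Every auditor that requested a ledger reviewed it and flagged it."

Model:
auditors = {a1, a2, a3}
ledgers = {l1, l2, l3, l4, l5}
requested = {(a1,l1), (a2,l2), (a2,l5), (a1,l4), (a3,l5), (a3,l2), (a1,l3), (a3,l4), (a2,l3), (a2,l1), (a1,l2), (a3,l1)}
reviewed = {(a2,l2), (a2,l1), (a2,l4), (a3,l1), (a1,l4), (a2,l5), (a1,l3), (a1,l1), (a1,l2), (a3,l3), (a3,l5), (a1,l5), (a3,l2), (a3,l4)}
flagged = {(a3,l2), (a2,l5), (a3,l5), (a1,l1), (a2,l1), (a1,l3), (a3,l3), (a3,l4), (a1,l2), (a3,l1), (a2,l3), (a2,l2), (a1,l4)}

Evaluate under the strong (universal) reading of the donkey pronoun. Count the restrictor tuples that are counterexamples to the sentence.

1

"it" takes "a ledger" as antecedent — a donkey pronoun bound across the clause boundary.
Strong reading: for every (a,l) with requested(a,l), reviewed(a,l) ∧ flagged(a,l).
Restrictor pairs: (a1,l1) ✓  (a1,l2) ✓  (a1,l3) ✓  (a1,l4) ✓  (a2,l1) ✓  (a2,l2) ✓  (a2,l3) ✗  (a2,l5) ✓  (a3,l1) ✓  (a3,l2) ✓  (a3,l4) ✓  (a3,l5) ✓
Counterexamples (restrictor pairs failing the scope): 1.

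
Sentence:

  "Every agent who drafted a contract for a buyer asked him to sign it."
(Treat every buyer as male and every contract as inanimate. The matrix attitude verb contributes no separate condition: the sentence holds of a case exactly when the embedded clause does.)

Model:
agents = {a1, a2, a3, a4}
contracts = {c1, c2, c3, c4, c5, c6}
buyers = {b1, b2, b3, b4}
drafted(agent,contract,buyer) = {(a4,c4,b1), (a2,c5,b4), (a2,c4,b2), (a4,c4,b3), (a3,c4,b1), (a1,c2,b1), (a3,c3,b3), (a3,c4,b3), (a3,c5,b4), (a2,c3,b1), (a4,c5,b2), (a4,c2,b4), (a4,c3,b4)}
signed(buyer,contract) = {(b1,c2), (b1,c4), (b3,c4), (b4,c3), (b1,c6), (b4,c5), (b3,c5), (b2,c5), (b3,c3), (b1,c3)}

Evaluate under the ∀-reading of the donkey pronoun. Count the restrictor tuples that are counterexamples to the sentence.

"him" takes "a buyer" as antecedent and "it" takes "a contract"; both are donkey pronouns co-varying with the restrictor.
Strong reading: for every (a,c,b) with drafted(a,c,b), signed(b,c).
Restrictor triples: (a1,c2,b1)→signed(b1,c2) ✓  (a2,c3,b1)→signed(b1,c3) ✓  (a2,c4,b2)→signed(b2,c4) ✗  (a2,c5,b4)→signed(b4,c5) ✓  (a3,c3,b3)→signed(b3,c3) ✓  (a3,c4,b1)→signed(b1,c4) ✓  (a3,c4,b3)→signed(b3,c4) ✓  (a3,c5,b4)→signed(b4,c5) ✓  (a4,c2,b4)→signed(b4,c2) ✗  (a4,c3,b4)→signed(b4,c3) ✓  (a4,c4,b1)→signed(b1,c4) ✓  (a4,c4,b3)→signed(b3,c4) ✓  (a4,c5,b2)→signed(b2,c5) ✓
Counterexamples (restrictor triples failing the scope): 2.

2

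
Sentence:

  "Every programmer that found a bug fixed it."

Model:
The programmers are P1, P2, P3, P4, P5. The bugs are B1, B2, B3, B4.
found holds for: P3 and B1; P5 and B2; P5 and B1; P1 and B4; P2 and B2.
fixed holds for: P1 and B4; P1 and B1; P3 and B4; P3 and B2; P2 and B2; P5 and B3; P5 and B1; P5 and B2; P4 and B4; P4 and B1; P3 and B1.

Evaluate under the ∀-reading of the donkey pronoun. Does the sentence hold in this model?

"it" takes "a bug" as antecedent — a donkey pronoun bound across the clause boundary.
Strong reading: for every (p,b) with found(p,b), fixed(p,b).
Restrictor pairs: (P1,B4) ✓  (P2,B2) ✓  (P3,B1) ✓  (P5,B1) ✓  (P5,B2) ✓
Every restrictor pair satisfies the scope.

True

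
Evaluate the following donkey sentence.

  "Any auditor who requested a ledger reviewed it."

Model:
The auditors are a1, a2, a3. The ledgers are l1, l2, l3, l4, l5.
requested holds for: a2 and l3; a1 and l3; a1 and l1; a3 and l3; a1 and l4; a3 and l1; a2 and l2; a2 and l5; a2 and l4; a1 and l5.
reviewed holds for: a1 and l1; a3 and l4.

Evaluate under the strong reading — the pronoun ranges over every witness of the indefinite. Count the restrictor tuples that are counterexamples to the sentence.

"it" takes "a ledger" as antecedent — a donkey pronoun bound across the clause boundary.
Strong reading: for every (a,l) with requested(a,l), reviewed(a,l).
Restrictor pairs: (a1,l1) ✓  (a1,l3) ✗  (a1,l4) ✗  (a1,l5) ✗  (a2,l2) ✗  (a2,l3) ✗  (a2,l4) ✗  (a2,l5) ✗  (a3,l1) ✗  (a3,l3) ✗
Counterexamples (restrictor pairs failing the scope): 9.

9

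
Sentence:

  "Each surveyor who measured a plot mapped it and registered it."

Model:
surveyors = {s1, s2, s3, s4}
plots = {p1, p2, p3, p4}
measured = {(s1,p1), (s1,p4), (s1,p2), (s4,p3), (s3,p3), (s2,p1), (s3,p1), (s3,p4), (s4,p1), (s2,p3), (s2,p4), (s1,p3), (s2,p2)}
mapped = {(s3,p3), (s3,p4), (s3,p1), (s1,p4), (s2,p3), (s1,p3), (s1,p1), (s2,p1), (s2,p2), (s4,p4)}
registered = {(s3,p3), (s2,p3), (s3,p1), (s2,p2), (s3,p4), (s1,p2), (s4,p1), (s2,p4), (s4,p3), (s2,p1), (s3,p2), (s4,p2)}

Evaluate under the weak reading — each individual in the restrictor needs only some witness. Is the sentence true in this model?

"it" takes "a plot" as antecedent — a donkey pronoun bound across the clause boundary.
Weak reading: every surveyor s with some measured-plot has at least one measured-plot p such that mapped(s,p) ∧ registered(s,p).
Per surveyor: s1:✗  s2:✓  s3:✓  s4:✗
s1 has no witness among its measured-plots.

False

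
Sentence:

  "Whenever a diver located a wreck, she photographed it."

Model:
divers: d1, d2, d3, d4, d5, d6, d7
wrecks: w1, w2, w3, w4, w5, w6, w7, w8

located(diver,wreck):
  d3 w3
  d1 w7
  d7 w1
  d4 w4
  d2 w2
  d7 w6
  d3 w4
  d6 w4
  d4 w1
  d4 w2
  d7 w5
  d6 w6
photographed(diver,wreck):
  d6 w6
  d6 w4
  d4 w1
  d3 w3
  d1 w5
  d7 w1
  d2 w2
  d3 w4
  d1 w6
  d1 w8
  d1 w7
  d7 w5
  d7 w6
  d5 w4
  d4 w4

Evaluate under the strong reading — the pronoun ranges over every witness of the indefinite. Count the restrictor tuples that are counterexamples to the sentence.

1

"it" takes "a wreck" as antecedent — a donkey pronoun bound across the clause boundary.
Strong reading: for every (d,w) with located(d,w), photographed(d,w).
Restrictor pairs: (d1,w7) ✓  (d2,w2) ✓  (d3,w3) ✓  (d3,w4) ✓  (d4,w1) ✓  (d4,w2) ✗  (d4,w4) ✓  (d6,w4) ✓  (d6,w6) ✓  (d7,w1) ✓  (d7,w5) ✓  (d7,w6) ✓
Counterexamples (restrictor pairs failing the scope): 1.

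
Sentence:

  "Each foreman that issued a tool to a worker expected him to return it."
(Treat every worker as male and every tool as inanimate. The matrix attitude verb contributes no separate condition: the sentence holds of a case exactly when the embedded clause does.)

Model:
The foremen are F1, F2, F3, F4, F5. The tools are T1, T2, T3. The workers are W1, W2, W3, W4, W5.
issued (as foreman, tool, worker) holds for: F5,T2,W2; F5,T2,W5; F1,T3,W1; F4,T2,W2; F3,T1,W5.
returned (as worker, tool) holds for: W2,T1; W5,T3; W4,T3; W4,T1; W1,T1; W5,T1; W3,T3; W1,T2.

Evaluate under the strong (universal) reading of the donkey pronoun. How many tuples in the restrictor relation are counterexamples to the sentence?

"him" takes "a worker" as antecedent and "it" takes "a tool"; both are donkey pronouns co-varying with the restrictor.
Strong reading: for every (f,t,w) with issued(f,t,w), returned(w,t).
Restrictor triples: (F1,T3,W1)→returned(W1,T3) ✗  (F3,T1,W5)→returned(W5,T1) ✓  (F4,T2,W2)→returned(W2,T2) ✗  (F5,T2,W2)→returned(W2,T2) ✗  (F5,T2,W5)→returned(W5,T2) ✗
Counterexamples (restrictor triples failing the scope): 4.

4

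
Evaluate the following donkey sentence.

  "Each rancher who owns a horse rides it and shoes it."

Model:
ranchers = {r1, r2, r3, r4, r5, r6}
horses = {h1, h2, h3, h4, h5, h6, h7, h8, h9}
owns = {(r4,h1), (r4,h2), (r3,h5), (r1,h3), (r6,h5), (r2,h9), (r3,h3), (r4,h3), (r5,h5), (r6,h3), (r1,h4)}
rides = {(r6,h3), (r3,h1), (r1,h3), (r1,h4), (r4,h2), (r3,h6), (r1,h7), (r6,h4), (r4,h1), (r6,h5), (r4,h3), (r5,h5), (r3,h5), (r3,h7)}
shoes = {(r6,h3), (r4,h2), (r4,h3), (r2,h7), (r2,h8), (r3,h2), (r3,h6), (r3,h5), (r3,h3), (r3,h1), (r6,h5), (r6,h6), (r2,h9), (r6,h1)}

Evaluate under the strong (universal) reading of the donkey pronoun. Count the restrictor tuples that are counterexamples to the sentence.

"it" takes "a horse" as antecedent — a donkey pronoun bound across the clause boundary.
Strong reading: for every (r,h) with owns(r,h), rides(r,h) ∧ shoes(r,h).
Restrictor pairs: (r1,h3) ✗  (r1,h4) ✗  (r2,h9) ✗  (r3,h3) ✗  (r3,h5) ✓  (r4,h1) ✗  (r4,h2) ✓  (r4,h3) ✓  (r5,h5) ✗  (r6,h3) ✓  (r6,h5) ✓
Counterexamples (restrictor pairs failing the scope): 6.

6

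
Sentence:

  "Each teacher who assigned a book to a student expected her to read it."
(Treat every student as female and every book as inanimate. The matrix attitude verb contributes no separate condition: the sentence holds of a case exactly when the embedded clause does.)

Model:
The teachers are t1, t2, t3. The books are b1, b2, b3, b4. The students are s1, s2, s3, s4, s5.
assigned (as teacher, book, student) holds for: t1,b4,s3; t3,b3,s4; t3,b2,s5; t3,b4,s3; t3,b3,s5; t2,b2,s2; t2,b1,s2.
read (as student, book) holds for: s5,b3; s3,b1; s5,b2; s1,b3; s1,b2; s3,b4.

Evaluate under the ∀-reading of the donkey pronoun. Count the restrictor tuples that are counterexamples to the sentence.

3

"her" takes "a student" as antecedent and "it" takes "a book"; both are donkey pronouns co-varying with the restrictor.
Strong reading: for every (t,b,s) with assigned(t,b,s), read(s,b).
Restrictor triples: (t1,b4,s3)→read(s3,b4) ✓  (t2,b1,s2)→read(s2,b1) ✗  (t2,b2,s2)→read(s2,b2) ✗  (t3,b2,s5)→read(s5,b2) ✓  (t3,b3,s4)→read(s4,b3) ✗  (t3,b3,s5)→read(s5,b3) ✓  (t3,b4,s3)→read(s3,b4) ✓
Counterexamples (restrictor triples failing the scope): 3.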